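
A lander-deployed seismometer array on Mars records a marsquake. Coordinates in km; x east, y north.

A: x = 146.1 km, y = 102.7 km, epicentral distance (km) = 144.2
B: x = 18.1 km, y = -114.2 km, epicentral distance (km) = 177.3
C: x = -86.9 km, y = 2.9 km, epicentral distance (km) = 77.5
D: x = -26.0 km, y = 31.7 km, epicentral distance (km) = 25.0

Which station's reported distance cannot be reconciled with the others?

A

Solve using three stations at a time. Using B, C, D (subtract circle equations pairwise → linear system) gives (x, y) ≈ (-30.7, 56.3).
Distances from that point to each station vs reported:
  A: calculated 182.8 vs reported 144.2 → residual 38.6 km
  B: calculated 177.3 vs reported 177.3 → residual 0.0 km
  C: calculated 77.5 vs reported 77.5 → residual 0.0 km
  D: calculated 25.0 vs reported 25.0 → residual 0.0 km
B, C, D are mutually consistent (residuals ≈ 0); A is off by 38.6 km.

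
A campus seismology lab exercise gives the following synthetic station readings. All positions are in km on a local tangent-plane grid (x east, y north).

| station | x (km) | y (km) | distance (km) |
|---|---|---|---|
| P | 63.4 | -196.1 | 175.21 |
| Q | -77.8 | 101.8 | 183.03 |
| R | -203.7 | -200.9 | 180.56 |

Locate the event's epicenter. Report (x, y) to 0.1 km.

Circle about each station: (x − 63.4)² + (y + 196.1)² = 175.21²; (x + 77.8)² + (y − 101.8)² = 183.03²; (x + 203.7)² + (y + 200.9)² = 180.56².
Subtracting the P equation from the Q and R equations removes the quadratic terms:
-282.4 x + 595.8 y = -28860.13
-534.2 x − 9.6 y = 37476.36
Solving the 2×2 system: x ≈ -68.7, y ≈ -81.0 km.
Check against P (with the unrounded x, y): √((x − 63.4)²+(y + 196.1)²) = 175.21 ≈ 175.21 km. ✓

(-68.7, -81.0)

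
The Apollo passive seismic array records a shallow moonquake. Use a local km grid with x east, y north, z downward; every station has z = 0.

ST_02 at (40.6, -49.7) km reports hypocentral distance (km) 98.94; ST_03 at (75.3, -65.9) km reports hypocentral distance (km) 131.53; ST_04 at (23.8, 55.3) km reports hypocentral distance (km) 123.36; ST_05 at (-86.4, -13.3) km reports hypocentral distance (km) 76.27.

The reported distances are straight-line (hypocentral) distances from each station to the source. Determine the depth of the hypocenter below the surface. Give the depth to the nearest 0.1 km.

depth ≈ 56.2 km

Each station gives a sphere (x−x_i)² + (y−y_i)² + z² = d_i² (stations at z=0).
Subtracting the ST_02 sphere from ST_03 and ST_04: z² cancels, leaving linear equations in x and y:
69.4 x − 32.4 y = -1616.57
-33.6 x + 210.0 y = -5922.49
Solving: x ≈ -39.403, y ≈ -34.507 km (keep extra digits for the depth step; rounded: -39.4, -34.5).
Then from the ST_02 sphere: z² = 98.94² − (x − 40.6)² − (y + 49.7)² with x = -39.403, y = -34.507, so z ≈ 56.194 ≈ 56.2 km.
Check against ST_05 (with the unrounded solution): distance 76.26 ≈ 76.27 km. ✓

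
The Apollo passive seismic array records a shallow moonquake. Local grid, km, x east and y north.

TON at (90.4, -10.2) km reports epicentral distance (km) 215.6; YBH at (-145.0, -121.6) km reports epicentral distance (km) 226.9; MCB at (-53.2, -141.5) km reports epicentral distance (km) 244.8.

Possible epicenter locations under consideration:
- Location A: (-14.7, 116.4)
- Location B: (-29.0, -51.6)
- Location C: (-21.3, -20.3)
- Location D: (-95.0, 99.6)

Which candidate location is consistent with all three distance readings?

For each candidate, compare |candidate − station| to the reported distance:
Location A: residuals TON 51.1, YBH 44.4, MCB 16.0 → max 51.1 km
Location B: residuals TON 89.2, YBH 91.4, MCB 151.7 → max 151.7 km
Location C: residuals TON 103.4, YBH 67.0, MCB 119.5 → max 119.5 km
Location D: residuals TON 0.1, YBH 0.1, MCB 0.1 → max 0.1 km
Only Location D has all residuals ≈ 0.

Location D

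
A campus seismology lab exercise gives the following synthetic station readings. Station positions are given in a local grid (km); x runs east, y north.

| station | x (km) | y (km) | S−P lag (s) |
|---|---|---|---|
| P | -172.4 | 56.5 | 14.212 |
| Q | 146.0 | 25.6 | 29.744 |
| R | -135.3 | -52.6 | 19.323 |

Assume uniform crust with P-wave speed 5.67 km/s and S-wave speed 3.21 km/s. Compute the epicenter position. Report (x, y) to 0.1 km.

(-68.7, 73.9)

Distance from S−P lag: d = Δt · v_P v_S / (v_P − v_S) = Δt · (5.67·3.21)/(5.67−3.21) ≈ 7.3987·Δt.
So d_P = 105.15, d_Q = 220.07, d_R = 142.96 km.
Circle about each station: (x + 172.4)² + (y − 56.5)² = 105.15²; (x − 146.0)² + (y − 25.6)² = 220.07²; (x + 135.3)² + (y + 52.6)² = 142.96².
Subtracting pairs of circle equations eliminates x²+y² and gives linear equations (the radical axes):
636.8 x − 61.8 y = -48316.93
74.2 x − 218.2 y = -21222.20
Solving the 2×2 system: x ≈ -68.7, y ≈ 73.9 km.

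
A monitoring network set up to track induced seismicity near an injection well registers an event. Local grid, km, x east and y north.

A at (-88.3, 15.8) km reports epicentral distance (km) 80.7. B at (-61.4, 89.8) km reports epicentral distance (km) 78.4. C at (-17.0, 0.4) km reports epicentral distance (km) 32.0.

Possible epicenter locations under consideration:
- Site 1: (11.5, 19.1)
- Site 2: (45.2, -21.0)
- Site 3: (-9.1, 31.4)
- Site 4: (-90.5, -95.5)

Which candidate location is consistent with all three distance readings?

For each candidate, compare |candidate − station| to the reported distance:
Site 1: residuals A 19.2, B 23.2, C 2.1 → max 23.2 km
Site 2: residuals A 57.8, B 75.4, C 33.8 → max 75.4 km
Site 3: residuals A 0.0, B 0.0, C 0.0 → max 0.0 km
Site 4: residuals A 30.6, B 109.2, C 88.8 → max 109.2 km
Only Site 3 has all residuals ≈ 0.

Site 3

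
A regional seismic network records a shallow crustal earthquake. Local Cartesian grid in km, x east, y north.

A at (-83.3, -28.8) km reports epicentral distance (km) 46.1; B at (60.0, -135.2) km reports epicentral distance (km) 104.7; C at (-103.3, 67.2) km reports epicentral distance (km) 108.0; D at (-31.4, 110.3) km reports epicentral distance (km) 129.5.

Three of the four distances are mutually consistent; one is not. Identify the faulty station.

Solve using three stations at a time. Using A, C, D (subtract circle equations pairwise → linear system) gives (x, y) ≈ (-38.3, -19.0).
Distances from that point to each station vs reported:
  A: calculated 46.1 vs reported 46.1 → residual 0.0 km
  B: calculated 152.2 vs reported 104.7 → residual 47.5 km
  C: calculated 108.0 vs reported 108.0 → residual 0.0 km
  D: calculated 129.5 vs reported 129.5 → residual 0.0 km
A, C, D are mutually consistent (residuals ≈ 0); B is off by 47.5 km.

B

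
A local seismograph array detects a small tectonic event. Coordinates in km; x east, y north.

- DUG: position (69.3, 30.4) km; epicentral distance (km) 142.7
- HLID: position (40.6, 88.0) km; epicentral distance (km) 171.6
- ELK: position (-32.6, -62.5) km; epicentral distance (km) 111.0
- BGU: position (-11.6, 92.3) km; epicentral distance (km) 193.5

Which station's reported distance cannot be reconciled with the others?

DUG

Solve using three stations at a time. Using HLID, ELK, BGU (subtract circle equations pairwise → linear system) gives (x, y) ≈ (77.1, -79.7).
Distances from that point to each station vs reported:
  DUG: calculated 110.4 vs reported 142.7 → residual 32.3 km
  HLID: calculated 171.6 vs reported 171.6 → residual 0.0 km
  ELK: calculated 111.0 vs reported 111.0 → residual 0.0 km
  BGU: calculated 193.5 vs reported 193.5 → residual 0.0 km
HLID, ELK, BGU are mutually consistent (residuals ≈ 0); DUG is off by 32.3 km.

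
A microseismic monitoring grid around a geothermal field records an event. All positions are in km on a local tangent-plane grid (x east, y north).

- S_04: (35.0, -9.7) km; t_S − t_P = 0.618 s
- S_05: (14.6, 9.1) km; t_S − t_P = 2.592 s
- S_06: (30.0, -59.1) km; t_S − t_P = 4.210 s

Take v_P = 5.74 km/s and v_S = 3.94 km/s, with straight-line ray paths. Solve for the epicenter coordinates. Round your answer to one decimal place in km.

(42.5, -7.7)

Distance from S−P lag: d = Δt · v_P v_S / (v_P − v_S) = Δt · (5.74·3.94)/(5.74−3.94) ≈ 12.5642·Δt.
So d_S_04 = 7.76, d_S_05 = 32.57, d_S_06 = 52.90 km.
Circle about each station: (x − 35.0)² + (y + 9.7)² = 7.76²; (x − 14.6)² + (y − 9.1)² = 32.57²; (x − 30.0)² + (y + 59.1)² = 52.90².
Subtracting pairs of circle equations eliminates x²+y² and gives linear equations (the radical axes):
-40.8 x + 37.6 y = -2023.71
-10.0 x − 98.8 y = 335.53
Solving the 2×2 system: x ≈ 42.5, y ≈ -7.7 km.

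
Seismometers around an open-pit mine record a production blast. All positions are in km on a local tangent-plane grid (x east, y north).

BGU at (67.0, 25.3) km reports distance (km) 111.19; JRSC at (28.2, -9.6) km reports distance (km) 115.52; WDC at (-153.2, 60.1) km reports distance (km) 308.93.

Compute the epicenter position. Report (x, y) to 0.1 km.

Circle about each station: (x − 67.0)² + (y − 25.3)² = 111.19²; (x − 28.2)² + (y + 9.6)² = 115.52²; (x + 153.2)² + (y − 60.1)² = 308.93².
Subtracting the BGU equation from the JRSC and WDC equations removes the quadratic terms:
-77.6 x − 69.8 y = -5223.34
-440.4 x + 69.6 y = -61121.37
Solving the 2×2 system: x ≈ 128.1, y ≈ -67.6 km.

(128.1, -67.6)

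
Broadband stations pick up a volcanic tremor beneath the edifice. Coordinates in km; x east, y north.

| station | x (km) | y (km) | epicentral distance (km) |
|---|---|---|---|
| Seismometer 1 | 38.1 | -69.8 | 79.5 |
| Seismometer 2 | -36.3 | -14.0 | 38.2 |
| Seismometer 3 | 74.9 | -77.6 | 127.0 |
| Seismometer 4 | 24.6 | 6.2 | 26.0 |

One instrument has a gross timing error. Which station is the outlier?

Solve using three stations at a time. Using Seismometer 1, Seismometer 2, Seismometer 4 (subtract circle equations pairwise → linear system) gives (x, y) ≈ (-0.6, -0.3).
Distances from that point to each station vs reported:
  Seismometer 1: calculated 79.5 vs reported 79.5 → residual 0.0 km
  Seismometer 2: calculated 38.2 vs reported 38.2 → residual 0.0 km
  Seismometer 3: calculated 108.0 vs reported 127.0 → residual 19.0 km
  Seismometer 4: calculated 26.0 vs reported 26.0 → residual 0.0 km
Seismometer 1, Seismometer 2, Seismometer 4 are mutually consistent (residuals ≈ 0); Seismometer 3 is off by 19.0 km.

Seismometer 3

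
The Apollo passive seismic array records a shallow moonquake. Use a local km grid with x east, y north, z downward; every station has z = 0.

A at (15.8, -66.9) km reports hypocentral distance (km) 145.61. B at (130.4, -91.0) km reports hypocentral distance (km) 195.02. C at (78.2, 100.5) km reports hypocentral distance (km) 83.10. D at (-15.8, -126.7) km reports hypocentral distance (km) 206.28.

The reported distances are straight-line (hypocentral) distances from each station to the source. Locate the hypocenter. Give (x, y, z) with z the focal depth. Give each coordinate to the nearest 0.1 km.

(30.1, 65.8, 58.2)

Each station gives a sphere (x−x_i)² + (y−y_i)² + z² = d_i² (stations at z=0).
Subtracting the A sphere from B and C: z² cancels, leaving linear equations in x and y:
229.2 x − 48.2 y = 3729.38
124.8 x + 334.8 y = 25786.90
Solving: x ≈ 30.109, y ≈ 65.799 km (keep extra digits for the depth step; rounded: 30.1, 65.8).
Then from the A sphere: z² = 145.61² − (x − 15.8)² − (y + 66.9)² with x = 30.109, y = 65.799, so z ≈ 58.211 ≈ 58.2 km.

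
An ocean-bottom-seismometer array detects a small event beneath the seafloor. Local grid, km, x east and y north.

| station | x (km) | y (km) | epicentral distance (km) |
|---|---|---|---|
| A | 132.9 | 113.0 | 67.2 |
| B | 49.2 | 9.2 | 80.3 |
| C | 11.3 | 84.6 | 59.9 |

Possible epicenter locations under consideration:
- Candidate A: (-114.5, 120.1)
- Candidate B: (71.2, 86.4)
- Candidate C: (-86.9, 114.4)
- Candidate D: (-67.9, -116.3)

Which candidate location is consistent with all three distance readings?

Candidate B

For each candidate, compare |candidate − station| to the reported distance:
Candidate A: residuals A 180.3, B 117.4, C 70.8 → max 180.3 km
Candidate B: residuals A 0.0, B 0.0, C 0.0 → max 0.0 km
Candidate C: residuals A 152.6, B 91.7, C 42.7 → max 152.6 km
Candidate D: residuals A 237.6, B 91.3, C 156.0 → max 237.6 km
Only Candidate B has all residuals ≈ 0.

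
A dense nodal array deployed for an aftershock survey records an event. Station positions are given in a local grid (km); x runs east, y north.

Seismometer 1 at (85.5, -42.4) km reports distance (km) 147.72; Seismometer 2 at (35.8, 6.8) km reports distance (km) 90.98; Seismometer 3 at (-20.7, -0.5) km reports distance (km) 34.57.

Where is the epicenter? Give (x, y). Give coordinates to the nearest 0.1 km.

x ≈ -55.1 km, y ≈ 2.9 km

Circle about each station: (x − 85.5)² + (y + 42.4)² = 147.72²; (x − 35.8)² + (y − 6.8)² = 90.98²; (x + 20.7)² + (y + 0.5)² = 34.57².
Subtracting the Seismometer 1 equation from the Seismometer 2 and Seismometer 3 equations removes the quadratic terms:
-99.4 x + 98.4 y = 5763.71
-212.4 x + 83.8 y = 11946.84
Solving the 2×2 system: x ≈ -55.1, y ≈ 2.9 km.
Check against Seismometer 1 (with the unrounded x, y): √((x − 85.5)²+(y + 42.4)²) = 147.72 ≈ 147.72 km. ✓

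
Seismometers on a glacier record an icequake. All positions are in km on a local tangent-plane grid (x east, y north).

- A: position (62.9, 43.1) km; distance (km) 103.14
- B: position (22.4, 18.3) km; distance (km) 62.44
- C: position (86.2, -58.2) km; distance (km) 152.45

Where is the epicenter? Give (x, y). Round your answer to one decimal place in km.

Circle about each station: (x − 62.9)² + (y − 43.1)² = 103.14²; (x − 22.4)² + (y − 18.3)² = 62.44²; (x − 86.2)² + (y + 58.2)² = 152.45².
Subtracting pairs of circle equations eliminates x²+y² and gives linear equations (the radical axes):
-81.0 x − 49.6 y = 1761.74
46.6 x − 202.6 y = -7599.48
Solving the 2×2 system: x ≈ -39.2, y ≈ 28.5 km.

(-39.2, 28.5)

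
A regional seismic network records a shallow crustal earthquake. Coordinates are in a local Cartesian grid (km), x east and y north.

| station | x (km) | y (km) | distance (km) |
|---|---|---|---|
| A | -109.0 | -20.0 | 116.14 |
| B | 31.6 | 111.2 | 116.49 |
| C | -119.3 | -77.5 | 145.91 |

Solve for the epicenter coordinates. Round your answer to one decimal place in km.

Circle about each station: (x + 109.0)² + (y + 20.0)² = 116.14²; (x − 31.6)² + (y − 111.2)² = 116.49²; (x + 119.3)² + (y + 77.5)² = 145.91².
Subtracting the A equation from the B and C equations removes the quadratic terms:
281.2 x + 262.4 y = 1001.58
-20.6 x − 115.0 y = 156.51
Solving the 2×2 system: x ≈ 5.8, y ≈ -2.4 km.

(5.8, -2.4)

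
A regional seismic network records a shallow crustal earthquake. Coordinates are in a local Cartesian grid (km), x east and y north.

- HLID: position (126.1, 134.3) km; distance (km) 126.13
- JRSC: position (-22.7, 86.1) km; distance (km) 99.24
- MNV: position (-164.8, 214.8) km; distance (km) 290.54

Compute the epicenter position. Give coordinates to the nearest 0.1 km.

Circle about each station: (x − 126.1)² + (y − 134.3)² = 126.13²; (x + 22.7)² + (y − 86.1)² = 99.24²; (x + 164.8)² + (y − 214.8)² = 290.54².
Subtracting the HLID equation from the JRSC and MNV equations removes the quadratic terms:
-297.6 x − 96.4 y = -19949.00
-581.8 x + 161.0 y = -29144.33
Solving the 2×2 system: x ≈ 57.9, y ≈ 28.2 km.

57.9 km east, 28.2 km north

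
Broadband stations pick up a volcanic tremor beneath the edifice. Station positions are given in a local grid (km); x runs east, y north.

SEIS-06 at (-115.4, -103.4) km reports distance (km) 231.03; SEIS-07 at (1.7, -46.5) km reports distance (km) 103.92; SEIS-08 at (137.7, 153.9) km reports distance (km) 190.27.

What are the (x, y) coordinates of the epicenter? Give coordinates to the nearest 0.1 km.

104.8 km east, -33.5 km north

Circle about each station: (x + 115.4)² + (y + 103.4)² = 231.03²; (x − 1.7)² + (y + 46.5)² = 103.92²; (x − 137.7)² + (y − 153.9)² = 190.27².
Subtracting the SEIS-06 equation from the SEIS-07 and SEIS-08 equations removes the quadratic terms:
234.2 x + 113.8 y = 20731.91
506.2 x + 514.6 y = 35809.97
Solving the 2×2 system: x ≈ 104.8, y ≈ -33.5 km.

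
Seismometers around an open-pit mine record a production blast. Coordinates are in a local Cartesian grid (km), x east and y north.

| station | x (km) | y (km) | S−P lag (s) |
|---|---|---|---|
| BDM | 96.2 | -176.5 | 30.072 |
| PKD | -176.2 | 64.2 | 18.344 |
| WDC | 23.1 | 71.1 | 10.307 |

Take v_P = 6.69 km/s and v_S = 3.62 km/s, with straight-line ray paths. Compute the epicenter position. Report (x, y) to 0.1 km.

Distance from S−P lag: d = Δt · v_P v_S / (v_P − v_S) = Δt · (6.69·3.62)/(6.69−3.62) ≈ 7.8885·Δt.
So d_BDM = 237.22, d_PKD = 144.71, d_WDC = 81.31 km.
Circle about each station: (x − 96.2)² + (y + 176.5)² = 237.22²; (x + 176.2)² + (y − 64.2)² = 144.71²; (x − 23.1)² + (y − 71.1)² = 81.31².
Subtracting pairs of circle equations eliminates x²+y² and gives linear equations (the radical axes):
-544.8 x + 481.4 y = 30093.73
-146.2 x + 495.2 y = 14844.14
Solving the 2×2 system: x ≈ -38.9, y ≈ 18.5 km.

(-38.9, 18.5)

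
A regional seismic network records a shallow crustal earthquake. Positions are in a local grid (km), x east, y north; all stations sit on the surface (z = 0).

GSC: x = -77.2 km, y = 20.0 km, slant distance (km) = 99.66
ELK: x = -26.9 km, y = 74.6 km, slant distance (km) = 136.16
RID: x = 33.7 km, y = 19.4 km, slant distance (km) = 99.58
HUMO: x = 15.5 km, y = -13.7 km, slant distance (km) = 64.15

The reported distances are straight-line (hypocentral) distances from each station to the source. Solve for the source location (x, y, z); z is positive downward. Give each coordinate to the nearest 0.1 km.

(-22.1, -59.1, 25.3)

Each station gives a sphere (x−x_i)² + (y−y_i)² + z² = d_i² (stations at z=0).
Subtracting the GSC sphere from ELK and RID: z² cancels, leaving linear equations in x and y:
100.6 x + 109.2 y = -8678.50
221.8 x − 1.2 y = -4831.85
Solving: x ≈ -22.105, y ≈ -59.110 km (keep extra digits for the depth step; rounded: -22.1, -59.1).
Then from the GSC sphere: z² = 99.66² − (x + 77.2)² − (y − 20.0)² with x = -22.105, y = -59.110, so z ≈ 25.264 ≈ 25.3 km.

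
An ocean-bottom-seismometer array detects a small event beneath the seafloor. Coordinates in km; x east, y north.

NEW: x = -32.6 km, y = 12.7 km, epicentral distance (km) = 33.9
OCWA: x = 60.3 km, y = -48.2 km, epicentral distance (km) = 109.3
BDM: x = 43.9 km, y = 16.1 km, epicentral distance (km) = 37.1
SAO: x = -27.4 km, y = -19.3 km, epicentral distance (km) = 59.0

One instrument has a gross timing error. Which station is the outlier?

BDM

Solve using three stations at a time. Using NEW, OCWA, SAO (subtract circle equations pairwise → linear system) gives (x, y) ≈ (-8.6, 36.6).
Distances from that point to each station vs reported:
  NEW: calculated 33.9 vs reported 33.9 → residual 0.0 km
  OCWA: calculated 109.3 vs reported 109.3 → residual 0.0 km
  BDM: calculated 56.4 vs reported 37.1 → residual 19.3 km
  SAO: calculated 59.0 vs reported 59.0 → residual 0.0 km
NEW, OCWA, SAO are mutually consistent (residuals ≈ 0); BDM is off by 19.3 km.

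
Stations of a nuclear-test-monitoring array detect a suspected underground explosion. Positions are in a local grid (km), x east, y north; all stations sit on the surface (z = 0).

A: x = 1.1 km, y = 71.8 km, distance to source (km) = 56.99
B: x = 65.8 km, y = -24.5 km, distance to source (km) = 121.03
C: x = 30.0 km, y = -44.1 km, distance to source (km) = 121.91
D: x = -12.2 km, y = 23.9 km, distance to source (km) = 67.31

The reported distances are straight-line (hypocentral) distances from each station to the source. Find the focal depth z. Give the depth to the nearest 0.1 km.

z ≈ 55.7 km

Each station gives a sphere (x−x_i)² + (y−y_i)² + z² = d_i² (stations at z=0).
Subtracting the A sphere from B and C: z² cancels, leaving linear equations in x and y:
129.4 x − 192.6 y = -11626.96
57.8 x − 231.8 y = -13925.83
Solving: x ≈ -0.690, y ≈ 59.905 km (keep extra digits for the depth step; rounded: -0.7, 59.9).
Then from the A sphere: z² = 56.99² − (x − 1.1)² − (y − 71.8)² with x = -0.690, y = 59.905, so z ≈ 55.706 ≈ 55.7 km.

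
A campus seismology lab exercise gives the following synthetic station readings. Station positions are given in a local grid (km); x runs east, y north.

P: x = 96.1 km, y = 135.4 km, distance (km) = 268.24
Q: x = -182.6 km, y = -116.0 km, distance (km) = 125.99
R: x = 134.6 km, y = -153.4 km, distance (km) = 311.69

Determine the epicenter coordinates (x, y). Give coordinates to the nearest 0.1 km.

(-136.1, 1.1)

Circle about each station: (x − 96.1)² + (y − 135.4)² = 268.24²; (x + 182.6)² + (y + 116.0)² = 125.99²; (x − 134.6)² + (y + 153.4)² = 311.69².
Subtracting the P equation from the Q and R equations removes the quadratic terms:
-557.4 x − 502.8 y = 75309.61
77.0 x − 577.6 y = -11117.61
Solving the 2×2 system: x ≈ -136.1, y ≈ 1.1 km.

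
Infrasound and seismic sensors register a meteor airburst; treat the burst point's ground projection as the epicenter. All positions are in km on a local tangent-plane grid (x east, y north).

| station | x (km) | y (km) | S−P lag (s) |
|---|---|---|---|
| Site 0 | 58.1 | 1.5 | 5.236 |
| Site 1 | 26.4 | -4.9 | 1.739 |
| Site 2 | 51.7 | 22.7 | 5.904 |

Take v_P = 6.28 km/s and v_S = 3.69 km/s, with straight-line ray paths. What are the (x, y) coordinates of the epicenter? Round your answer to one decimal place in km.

(14.0, -14.3)

Distance from S−P lag: d = Δt · v_P v_S / (v_P − v_S) = Δt · (6.28·3.69)/(6.28−3.69) ≈ 8.9472·Δt.
So d_Site 0 = 46.85, d_Site 1 = 15.56, d_Site 2 = 52.82 km.
Circle about each station: (x − 58.1)² + (y − 1.5)² = 46.85²; (x − 26.4)² + (y + 4.9)² = 15.56²; (x − 51.7)² + (y − 22.7)² = 52.82².
Subtracting pairs of circle equations eliminates x²+y² and gives linear equations (the radical axes):
-63.4 x − 12.8 y = -704.08
-12.8 x + 42.4 y = -784.71
Solving the 2×2 system: x ≈ 14.0, y ≈ -14.3 km.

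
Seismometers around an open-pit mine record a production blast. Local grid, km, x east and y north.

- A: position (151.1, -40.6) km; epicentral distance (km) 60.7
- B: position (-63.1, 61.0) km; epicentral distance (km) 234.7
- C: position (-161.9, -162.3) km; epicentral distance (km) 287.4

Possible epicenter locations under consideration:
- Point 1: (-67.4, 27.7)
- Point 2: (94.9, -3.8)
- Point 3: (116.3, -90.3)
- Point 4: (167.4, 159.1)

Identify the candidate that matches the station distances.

For each candidate, compare |candidate − station| to the reported distance:
Point 1: residuals A 168.2, B 201.1, C 75.2 → max 201.1 km
Point 2: residuals A 6.5, B 63.9, C 14.4 → max 63.9 km
Point 3: residuals A 0.0, B 0.0, C 0.0 → max 0.0 km
Point 4: residuals A 139.7, B 15.8, C 172.7 → max 172.7 km
Only Point 3 has all residuals ≈ 0.

Point 3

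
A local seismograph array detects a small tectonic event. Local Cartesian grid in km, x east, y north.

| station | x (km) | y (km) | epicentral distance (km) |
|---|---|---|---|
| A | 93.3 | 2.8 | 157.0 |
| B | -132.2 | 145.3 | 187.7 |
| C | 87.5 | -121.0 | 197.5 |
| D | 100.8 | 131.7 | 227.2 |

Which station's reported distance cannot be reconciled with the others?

Solve using three stations at a time. Using A, B, D (subtract circle equations pairwise → linear system) gives (x, y) ≈ (-60.6, -28.2).
Distances from that point to each station vs reported:
  A: calculated 157.0 vs reported 157.0 → residual 0.0 km
  B: calculated 187.7 vs reported 187.7 → residual 0.0 km
  C: calculated 174.8 vs reported 197.5 → residual 22.7 km
  D: calculated 227.2 vs reported 227.2 → residual 0.0 km
A, B, D are mutually consistent (residuals ≈ 0); C is off by 22.7 km.

C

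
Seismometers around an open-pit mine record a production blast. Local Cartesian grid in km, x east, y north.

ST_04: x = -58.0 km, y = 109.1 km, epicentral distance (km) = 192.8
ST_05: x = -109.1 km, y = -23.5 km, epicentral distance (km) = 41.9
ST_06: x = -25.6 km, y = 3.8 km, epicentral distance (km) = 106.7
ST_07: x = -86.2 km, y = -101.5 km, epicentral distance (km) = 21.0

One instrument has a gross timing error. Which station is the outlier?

Solve using three stations at a time. Using ST_04, ST_06, ST_07 (subtract circle equations pairwise → linear system) gives (x, y) ≈ (-90.4, -81.0).
Distances from that point to each station vs reported:
  ST_04: calculated 192.8 vs reported 192.8 → residual 0.0 km
  ST_05: calculated 60.4 vs reported 41.9 → residual 18.5 km
  ST_06: calculated 106.7 vs reported 106.7 → residual 0.0 km
  ST_07: calculated 21.0 vs reported 21.0 → residual 0.0 km
ST_04, ST_06, ST_07 are mutually consistent (residuals ≈ 0); ST_05 is off by 18.5 km.

ST_05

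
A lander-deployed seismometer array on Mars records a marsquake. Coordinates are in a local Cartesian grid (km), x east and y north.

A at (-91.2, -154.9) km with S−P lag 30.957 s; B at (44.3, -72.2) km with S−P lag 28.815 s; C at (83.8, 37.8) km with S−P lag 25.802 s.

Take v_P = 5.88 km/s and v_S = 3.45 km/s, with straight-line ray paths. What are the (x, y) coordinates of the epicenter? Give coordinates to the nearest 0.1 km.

Distance from S−P lag: d = Δt · v_P v_S / (v_P − v_S) = Δt · (5.88·3.45)/(5.88−3.45) ≈ 8.3481·Δt.
So d_A = 258.43, d_B = 240.55, d_C = 215.40 km.
Circle about each station: (x + 91.2)² + (y + 154.9)² = 258.43²; (x − 44.3)² + (y + 72.2)² = 240.55²; (x − 83.8)² + (y − 37.8)² = 215.40².
Subtracting pairs of circle equations eliminates x²+y² and gives linear equations (the radical axes):
271.0 x + 165.4 y = -16214.36
350.0 x + 385.4 y = -3471.27
Solving the 2×2 system: x ≈ -121.9, y ≈ 101.7 km.
Check against A (with the unrounded x, y): √((x + 91.2)²+(y + 154.9)²) = 258.43 ≈ 258.43 km. ✓

-121.9 km east, 101.7 km north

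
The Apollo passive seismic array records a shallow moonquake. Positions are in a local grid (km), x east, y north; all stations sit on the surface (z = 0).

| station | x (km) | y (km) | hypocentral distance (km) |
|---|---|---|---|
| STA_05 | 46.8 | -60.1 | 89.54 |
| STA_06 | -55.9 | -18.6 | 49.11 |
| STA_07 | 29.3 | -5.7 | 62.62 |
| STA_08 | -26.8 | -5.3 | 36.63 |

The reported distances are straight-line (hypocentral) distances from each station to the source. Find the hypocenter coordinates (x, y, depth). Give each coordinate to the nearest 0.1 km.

x ≈ -21.8 km, y ≈ -14.5 km, depth ≈ 35.1 km

Each station gives a sphere (x−x_i)² + (y−y_i)² + z² = d_i² (stations at z=0).
Subtracting the STA_05 sphere from STA_06 and STA_07: z² cancels, leaving linear equations in x and y:
-205.4 x + 83.0 y = 3274.14
-35.0 x + 108.8 y = -815.12
Solving: x ≈ -21.802, y ≈ -14.505 km (keep extra digits for the depth step; rounded: -21.8, -14.5).
Then from the STA_05 sphere: z² = 89.54² − (x − 46.8)² − (y + 60.1)² with x = -21.802, y = -14.505, so z ≈ 35.104 ≈ 35.1 km.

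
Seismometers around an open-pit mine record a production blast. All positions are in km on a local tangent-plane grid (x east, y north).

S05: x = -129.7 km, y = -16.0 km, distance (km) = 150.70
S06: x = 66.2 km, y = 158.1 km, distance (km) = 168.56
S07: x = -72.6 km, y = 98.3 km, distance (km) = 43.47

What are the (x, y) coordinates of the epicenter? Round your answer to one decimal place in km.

Circle about each station: (x + 129.7)² + (y + 16.0)² = 150.70²; (x − 66.2)² + (y − 158.1)² = 168.56²; (x + 72.6)² + (y − 98.3)² = 43.47².
Subtracting pairs of circle equations eliminates x²+y² and gives linear equations (the radical axes):
391.8 x + 348.2 y = 6597.98
114.2 x + 228.6 y = 18676.41
Solving the 2×2 system: x ≈ -100.3, y ≈ 131.8 km.

-100.3 km east, 131.8 km north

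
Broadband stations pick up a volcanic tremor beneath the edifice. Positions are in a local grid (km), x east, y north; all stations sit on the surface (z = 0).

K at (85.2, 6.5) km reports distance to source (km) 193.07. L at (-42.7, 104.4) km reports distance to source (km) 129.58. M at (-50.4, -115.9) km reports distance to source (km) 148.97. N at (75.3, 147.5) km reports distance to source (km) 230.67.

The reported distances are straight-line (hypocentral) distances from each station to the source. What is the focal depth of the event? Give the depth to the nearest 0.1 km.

depth ≈ 69.3 km

Each station gives a sphere (x−x_i)² + (y−y_i)² + z² = d_i² (stations at z=0).
Subtracting the K sphere from L and M: z² cancels, leaving linear equations in x and y:
-255.8 x + 195.8 y = 25906.41
-271.2 x − 244.8 y = 23755.64
Solving: x ≈ -94.998, y ≈ 8.202 km (keep extra digits for the depth step; rounded: -95.0, 8.2).
Then from the K sphere: z² = 193.07² − (x − 85.2)² − (y − 6.5)² with x = -94.998, y = 8.202, so z ≈ 69.295 ≈ 69.3 km.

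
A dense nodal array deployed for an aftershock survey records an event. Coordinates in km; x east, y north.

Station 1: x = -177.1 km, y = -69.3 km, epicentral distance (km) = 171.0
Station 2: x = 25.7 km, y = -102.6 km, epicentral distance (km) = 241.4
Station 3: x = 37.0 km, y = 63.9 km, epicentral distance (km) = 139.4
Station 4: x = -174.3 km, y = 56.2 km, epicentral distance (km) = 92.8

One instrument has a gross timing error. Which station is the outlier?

Station 1

Solve using three stations at a time. Using Station 2, Station 3, Station 4 (subtract circle equations pairwise → linear system) gives (x, y) ≈ (-95.9, 105.9).
Distances from that point to each station vs reported:
  Station 1: calculated 193.1 vs reported 171.0 → residual 22.1 km
  Station 2: calculated 241.4 vs reported 241.4 → residual 0.0 km
  Station 3: calculated 139.4 vs reported 139.4 → residual 0.0 km
  Station 4: calculated 92.8 vs reported 92.8 → residual 0.0 km
Station 2, Station 3, Station 4 are mutually consistent (residuals ≈ 0); Station 1 is off by 22.1 km.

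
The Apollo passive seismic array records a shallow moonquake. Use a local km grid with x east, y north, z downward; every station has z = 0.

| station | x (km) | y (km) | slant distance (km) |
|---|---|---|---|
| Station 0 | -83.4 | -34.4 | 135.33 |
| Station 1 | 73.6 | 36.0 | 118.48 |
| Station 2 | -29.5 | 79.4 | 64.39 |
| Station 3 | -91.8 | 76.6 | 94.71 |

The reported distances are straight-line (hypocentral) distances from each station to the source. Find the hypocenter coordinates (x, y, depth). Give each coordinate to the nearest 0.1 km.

x ≈ -21.5 km, y ≈ 68.2 km, depth ≈ 62.9 km

Each station gives a sphere (x−x_i)² + (y−y_i)² + z² = d_i² (stations at z=0).
Subtracting the Station 0 sphere from Station 1 and Station 2: z² cancels, leaving linear equations in x and y:
314.0 x + 140.8 y = 2850.74
107.8 x + 227.6 y = 13203.83
Solving: x ≈ -21.501, y ≈ 68.197 km (keep extra digits for the depth step; rounded: -21.5, 68.2).
Then from the Station 0 sphere: z² = 135.33² − (x + 83.4)² − (y + 34.4)² with x = -21.501, y = 68.197, so z ≈ 62.901 ≈ 62.9 km.
Check against Station 3 (with the unrounded solution): distance 94.71 ≈ 94.71 km. ✓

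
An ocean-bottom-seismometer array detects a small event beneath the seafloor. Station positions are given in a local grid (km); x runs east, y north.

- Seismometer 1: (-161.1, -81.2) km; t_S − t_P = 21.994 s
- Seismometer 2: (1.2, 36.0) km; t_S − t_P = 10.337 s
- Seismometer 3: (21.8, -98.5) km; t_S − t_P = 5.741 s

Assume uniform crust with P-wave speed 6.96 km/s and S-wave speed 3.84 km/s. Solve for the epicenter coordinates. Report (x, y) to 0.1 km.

Distance from S−P lag: d = Δt · v_P v_S / (v_P − v_S) = Δt · (6.96·3.84)/(6.96−3.84) ≈ 8.5662·Δt.
So d_Seismometer 1 = 188.40, d_Seismometer 2 = 88.55, d_Seismometer 3 = 49.18 km.
Circle about each station: (x + 161.1)² + (y + 81.2)² = 188.40²; (x − 1.2)² + (y − 36.0)² = 88.55²; (x − 21.8)² + (y + 98.5)² = 49.18².
Subtracting the Seismometer 1 equation from the Seismometer 2 and Seismometer 3 equations removes the quadratic terms:
324.6 x + 234.4 y = -3595.75
365.8 x − 34.6 y = 10706.73
Solving the 2×2 system: x ≈ 24.6, y ≈ -49.4 km.

24.6 km east, -49.4 km north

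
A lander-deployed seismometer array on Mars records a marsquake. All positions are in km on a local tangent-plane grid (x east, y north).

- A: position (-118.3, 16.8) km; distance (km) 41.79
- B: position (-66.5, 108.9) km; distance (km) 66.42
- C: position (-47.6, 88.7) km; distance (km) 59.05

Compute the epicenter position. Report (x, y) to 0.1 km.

Circle about each station: (x + 118.3)² + (y − 16.8)² = 41.79²; (x + 66.5)² + (y − 108.9)² = 66.42²; (x + 47.6)² + (y − 88.7)² = 59.05².
Subtracting pairs of circle equations eliminates x²+y² and gives linear equations (the radical axes):
103.6 x + 184.2 y = -660.88
141.4 x + 143.8 y = -5884.18
Solving the 2×2 system: x ≈ -88.7, y ≈ 46.3 km.

x ≈ -88.7 km, y ≈ 46.3 km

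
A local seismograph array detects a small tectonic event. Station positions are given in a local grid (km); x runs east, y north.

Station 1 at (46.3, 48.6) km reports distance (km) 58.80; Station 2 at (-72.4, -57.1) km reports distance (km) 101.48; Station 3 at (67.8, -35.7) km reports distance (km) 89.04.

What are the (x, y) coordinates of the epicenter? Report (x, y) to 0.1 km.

Circle about each station: (x − 46.3)² + (y − 48.6)² = 58.80²; (x + 72.4)² + (y + 57.1)² = 101.48²; (x − 67.8)² + (y + 35.7)² = 89.04².
Subtracting the Station 1 equation from the Station 2 and Station 3 equations removes the quadratic terms:
-237.4 x − 211.4 y = -2844.23
43.0 x − 168.6 y = -3105.00
Solving the 2×2 system: x ≈ -3.6, y ≈ 17.5 km.

-3.6 km east, 17.5 km north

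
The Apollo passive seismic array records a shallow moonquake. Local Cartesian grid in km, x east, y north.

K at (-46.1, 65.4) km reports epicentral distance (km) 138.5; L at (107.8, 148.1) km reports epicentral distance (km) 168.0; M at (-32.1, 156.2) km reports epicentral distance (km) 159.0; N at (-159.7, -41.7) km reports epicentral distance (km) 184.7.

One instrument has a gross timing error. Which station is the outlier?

K

Solve using three stations at a time. Using L, M, N (subtract circle equations pairwise → linear system) gives (x, y) ≈ (18.8, 5.6).
Distances from that point to each station vs reported:
  K: calculated 88.3 vs reported 138.5 → residual 50.2 km
  L: calculated 168.0 vs reported 168.0 → residual 0.0 km
  M: calculated 159.0 vs reported 159.0 → residual 0.0 km
  N: calculated 184.7 vs reported 184.7 → residual 0.0 km
L, M, N are mutually consistent (residuals ≈ 0); K is off by 50.2 km.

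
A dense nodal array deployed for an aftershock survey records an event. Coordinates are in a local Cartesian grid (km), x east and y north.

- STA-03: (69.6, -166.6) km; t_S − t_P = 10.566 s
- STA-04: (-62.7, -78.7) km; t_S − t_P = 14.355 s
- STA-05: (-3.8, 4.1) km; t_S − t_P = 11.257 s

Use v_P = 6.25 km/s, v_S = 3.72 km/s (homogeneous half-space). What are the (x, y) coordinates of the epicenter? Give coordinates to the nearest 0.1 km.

(68.9, -69.5)

Distance from S−P lag: d = Δt · v_P v_S / (v_P − v_S) = Δt · (6.25·3.72)/(6.25−3.72) ≈ 9.1897·Δt.
So d_STA-03 = 97.10, d_STA-04 = 131.92, d_STA-05 = 103.45 km.
Circle about each station: (x − 69.6)² + (y + 166.6)² = 97.10²; (x + 62.7)² + (y + 78.7)² = 131.92²; (x + 3.8)² + (y − 4.1)² = 103.45².
Subtracting pairs of circle equations eliminates x²+y² and gives linear equations (the radical axes):
-264.6 x + 175.8 y = -30449.22
-146.8 x + 341.4 y = -33841.96
Solving the 2×2 system: x ≈ 68.9, y ≈ -69.5 km.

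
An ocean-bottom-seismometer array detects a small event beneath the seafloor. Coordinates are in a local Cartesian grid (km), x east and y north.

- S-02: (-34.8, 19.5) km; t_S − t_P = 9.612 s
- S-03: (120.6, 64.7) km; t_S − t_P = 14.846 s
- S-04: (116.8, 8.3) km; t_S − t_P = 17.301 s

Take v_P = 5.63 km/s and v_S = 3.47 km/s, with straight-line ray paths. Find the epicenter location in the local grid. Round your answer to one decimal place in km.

Distance from S−P lag: d = Δt · v_P v_S / (v_P − v_S) = Δt · (5.63·3.47)/(5.63−3.47) ≈ 9.0445·Δt.
So d_S-02 = 86.94, d_S-03 = 134.27, d_S-04 = 156.48 km.
Circle about each station: (x + 34.8)² + (y − 19.5)² = 86.94²; (x − 120.6)² + (y − 64.7)² = 134.27²; (x − 116.8)² + (y − 8.3)² = 156.48².
Subtracting the S-02 equation from the S-03 and S-04 equations removes the quadratic terms:
310.8 x + 90.4 y = 6669.29
303.2 x − 22.4 y = -4807.59
Solving the 2×2 system: x ≈ -8.3, y ≈ 102.3 km.
Check against S-02 (with the unrounded x, y): √((x + 34.8)²+(y − 19.5)²) = 86.94 ≈ 86.94 km. ✓

x ≈ -8.3 km, y ≈ 102.3 km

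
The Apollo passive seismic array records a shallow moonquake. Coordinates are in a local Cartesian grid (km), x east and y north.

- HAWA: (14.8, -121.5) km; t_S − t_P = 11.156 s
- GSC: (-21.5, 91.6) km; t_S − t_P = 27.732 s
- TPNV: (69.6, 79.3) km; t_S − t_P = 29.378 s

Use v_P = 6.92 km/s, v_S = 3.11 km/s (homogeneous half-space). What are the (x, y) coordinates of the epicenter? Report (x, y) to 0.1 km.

Distance from S−P lag: d = Δt · v_P v_S / (v_P − v_S) = Δt · (6.92·3.11)/(6.92−3.11) ≈ 5.6486·Δt.
So d_HAWA = 63.02, d_GSC = 156.65, d_TPNV = 165.94 km.
Circle about each station: (x − 14.8)² + (y + 121.5)² = 63.02²; (x + 21.5)² + (y − 91.6)² = 156.65²; (x − 69.6)² + (y − 79.3)² = 165.94².
Subtracting the HAWA equation from the GSC and TPNV equations removes the quadratic terms:
-72.6 x + 426.2 y = -26696.18
109.6 x + 401.6 y = -27413.20
Solving the 2×2 system: x ≈ -12.7, y ≈ -64.8 km.

-12.7 km east, -64.8 km north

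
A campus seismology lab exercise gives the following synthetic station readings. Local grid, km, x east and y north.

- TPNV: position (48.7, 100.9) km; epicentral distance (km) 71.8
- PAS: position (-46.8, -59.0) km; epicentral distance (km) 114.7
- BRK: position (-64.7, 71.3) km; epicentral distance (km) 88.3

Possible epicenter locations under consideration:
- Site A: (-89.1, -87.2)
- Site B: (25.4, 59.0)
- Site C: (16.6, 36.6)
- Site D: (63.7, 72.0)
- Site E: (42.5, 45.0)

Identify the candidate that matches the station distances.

For each candidate, compare |candidate − station| to the reported distance:
Site A: residuals TPNV 161.4, PAS 63.9, BRK 72.1 → max 161.4 km
Site B: residuals TPNV 23.9, PAS 23.6, BRK 2.6 → max 23.9 km
Site C: residuals TPNV 0.1, PAS 0.0, BRK 0.1 → max 0.1 km
Site D: residuals TPNV 39.2, PAS 56.7, BRK 40.1 → max 56.7 km
Site E: residuals TPNV 15.6, PAS 22.4, BRK 22.1 → max 22.4 km
Only Site C has all residuals ≈ 0.

Site C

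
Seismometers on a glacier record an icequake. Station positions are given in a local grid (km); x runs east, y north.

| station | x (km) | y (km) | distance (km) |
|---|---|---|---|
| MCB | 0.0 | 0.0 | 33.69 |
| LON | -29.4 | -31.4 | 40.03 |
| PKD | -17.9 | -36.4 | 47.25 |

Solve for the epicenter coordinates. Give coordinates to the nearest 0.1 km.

Circle about each station: x² + y² = 33.69²; (x + 29.4)² + (y + 31.4)² = 40.03²; (x + 17.9)² + (y + 36.4)² = 47.25².
Subtracting pairs of circle equations eliminates x²+y² and gives linear equations (the radical axes):
-58.8 x − 62.8 y = 1382.94
-35.8 x − 72.8 y = 547.82
Solving the 2×2 system: x ≈ -32.6, y ≈ 8.5 km.

x ≈ -32.6 km, y ≈ 8.5 km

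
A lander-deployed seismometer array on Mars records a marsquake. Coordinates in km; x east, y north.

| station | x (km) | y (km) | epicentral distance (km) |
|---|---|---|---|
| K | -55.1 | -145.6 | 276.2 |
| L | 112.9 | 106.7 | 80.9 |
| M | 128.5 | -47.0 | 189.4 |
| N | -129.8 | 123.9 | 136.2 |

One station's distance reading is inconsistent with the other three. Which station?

Solve using three stations at a time. Using K, L, M (subtract circle equations pairwise → linear system) gives (x, y) ≈ (32.6, 116.3).
Distances from that point to each station vs reported:
  K: calculated 276.2 vs reported 276.2 → residual 0.0 km
  L: calculated 80.9 vs reported 80.9 → residual 0.0 km
  M: calculated 189.4 vs reported 189.4 → residual 0.0 km
  N: calculated 162.6 vs reported 136.2 → residual 26.4 km
K, L, M are mutually consistent (residuals ≈ 0); N is off by 26.4 km.

N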